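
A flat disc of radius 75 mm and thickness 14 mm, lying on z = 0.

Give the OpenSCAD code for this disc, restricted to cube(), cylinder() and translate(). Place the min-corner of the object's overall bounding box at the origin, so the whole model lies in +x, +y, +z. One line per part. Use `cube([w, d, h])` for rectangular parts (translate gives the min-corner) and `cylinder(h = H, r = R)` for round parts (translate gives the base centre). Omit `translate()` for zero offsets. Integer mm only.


translate([75, 75, 0]) cylinder(h = 14, r = 75);


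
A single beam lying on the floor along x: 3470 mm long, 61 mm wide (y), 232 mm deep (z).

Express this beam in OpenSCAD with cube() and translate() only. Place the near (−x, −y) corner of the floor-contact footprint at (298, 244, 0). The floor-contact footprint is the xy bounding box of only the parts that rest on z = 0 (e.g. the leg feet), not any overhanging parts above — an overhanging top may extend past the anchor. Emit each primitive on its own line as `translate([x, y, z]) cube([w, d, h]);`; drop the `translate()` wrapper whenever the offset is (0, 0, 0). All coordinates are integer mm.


translate([298, 244, 0]) cube([3470, 61, 232]);


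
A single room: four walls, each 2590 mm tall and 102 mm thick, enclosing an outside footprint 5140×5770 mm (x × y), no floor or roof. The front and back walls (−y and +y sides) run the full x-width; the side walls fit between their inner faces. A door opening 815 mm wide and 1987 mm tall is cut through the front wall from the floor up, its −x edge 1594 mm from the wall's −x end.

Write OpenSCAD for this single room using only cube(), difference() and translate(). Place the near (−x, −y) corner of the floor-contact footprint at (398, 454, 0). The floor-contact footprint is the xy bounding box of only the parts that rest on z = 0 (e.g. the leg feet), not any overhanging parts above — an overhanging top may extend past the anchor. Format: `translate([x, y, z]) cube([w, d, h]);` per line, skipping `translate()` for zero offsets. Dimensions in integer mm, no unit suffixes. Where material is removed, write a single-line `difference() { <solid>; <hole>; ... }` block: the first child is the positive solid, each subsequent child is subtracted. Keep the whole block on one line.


difference() { translate([398, 454, 0]) cube([5140, 102, 2590]); translate([1992, 454, 0]) cube([815, 102, 1987]); }
translate([398, 6122, 0]) cube([5140, 102, 2590]);
translate([398, 556, 0]) cube([102, 5566, 2590]);
translate([5436, 556, 0]) cube([102, 5566, 2590]);


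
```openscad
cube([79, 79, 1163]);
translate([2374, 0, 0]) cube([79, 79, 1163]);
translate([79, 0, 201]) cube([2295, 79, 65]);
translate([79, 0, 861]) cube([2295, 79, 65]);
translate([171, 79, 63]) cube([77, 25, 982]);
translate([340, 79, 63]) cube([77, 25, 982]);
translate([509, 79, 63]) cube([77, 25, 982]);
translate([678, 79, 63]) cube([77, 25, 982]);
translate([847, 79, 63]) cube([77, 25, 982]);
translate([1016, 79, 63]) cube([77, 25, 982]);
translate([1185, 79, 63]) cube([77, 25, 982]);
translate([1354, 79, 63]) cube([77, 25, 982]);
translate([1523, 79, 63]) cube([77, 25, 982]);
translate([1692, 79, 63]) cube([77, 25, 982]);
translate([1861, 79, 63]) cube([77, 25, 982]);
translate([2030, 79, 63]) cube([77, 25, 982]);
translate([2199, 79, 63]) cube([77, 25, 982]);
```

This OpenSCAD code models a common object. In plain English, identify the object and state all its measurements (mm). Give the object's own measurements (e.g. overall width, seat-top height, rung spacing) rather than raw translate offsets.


A fence section. Two 79×79 mm posts, 1163 mm tall, stand on the floor with a clear span of 2295 mm between their inner faces. Two horizontal rails of 79×65 mm section span the gap between the posts with their undersides at z = 201 mm and z = 861 mm, flush with the posts' −y face. 13 pickets, each 77 mm wide, 25 mm thick and 982 mm tall, are fixed to the +y face of the rails with their bottoms at z = 63 mm, spaced across the span with a 92 mm gap after the −x post and between neighbouring pickets, with 98 mm left before the +x post.


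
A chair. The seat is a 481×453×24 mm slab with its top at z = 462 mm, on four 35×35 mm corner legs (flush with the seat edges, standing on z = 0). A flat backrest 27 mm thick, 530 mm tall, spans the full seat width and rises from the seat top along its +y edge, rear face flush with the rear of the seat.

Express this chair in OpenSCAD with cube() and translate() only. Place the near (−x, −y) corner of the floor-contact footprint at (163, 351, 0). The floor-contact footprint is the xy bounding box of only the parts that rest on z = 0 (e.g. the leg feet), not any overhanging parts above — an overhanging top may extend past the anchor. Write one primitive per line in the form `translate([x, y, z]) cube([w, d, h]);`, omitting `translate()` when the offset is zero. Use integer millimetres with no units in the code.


translate([163, 351, 438]) cube([481, 453, 24]);
translate([163, 351, 0]) cube([35, 35, 438]);
translate([609, 351, 0]) cube([35, 35, 438]);
translate([163, 769, 0]) cube([35, 35, 438]);
translate([609, 769, 0]) cube([35, 35, 438]);
translate([163, 777, 462]) cube([481, 27, 530]);


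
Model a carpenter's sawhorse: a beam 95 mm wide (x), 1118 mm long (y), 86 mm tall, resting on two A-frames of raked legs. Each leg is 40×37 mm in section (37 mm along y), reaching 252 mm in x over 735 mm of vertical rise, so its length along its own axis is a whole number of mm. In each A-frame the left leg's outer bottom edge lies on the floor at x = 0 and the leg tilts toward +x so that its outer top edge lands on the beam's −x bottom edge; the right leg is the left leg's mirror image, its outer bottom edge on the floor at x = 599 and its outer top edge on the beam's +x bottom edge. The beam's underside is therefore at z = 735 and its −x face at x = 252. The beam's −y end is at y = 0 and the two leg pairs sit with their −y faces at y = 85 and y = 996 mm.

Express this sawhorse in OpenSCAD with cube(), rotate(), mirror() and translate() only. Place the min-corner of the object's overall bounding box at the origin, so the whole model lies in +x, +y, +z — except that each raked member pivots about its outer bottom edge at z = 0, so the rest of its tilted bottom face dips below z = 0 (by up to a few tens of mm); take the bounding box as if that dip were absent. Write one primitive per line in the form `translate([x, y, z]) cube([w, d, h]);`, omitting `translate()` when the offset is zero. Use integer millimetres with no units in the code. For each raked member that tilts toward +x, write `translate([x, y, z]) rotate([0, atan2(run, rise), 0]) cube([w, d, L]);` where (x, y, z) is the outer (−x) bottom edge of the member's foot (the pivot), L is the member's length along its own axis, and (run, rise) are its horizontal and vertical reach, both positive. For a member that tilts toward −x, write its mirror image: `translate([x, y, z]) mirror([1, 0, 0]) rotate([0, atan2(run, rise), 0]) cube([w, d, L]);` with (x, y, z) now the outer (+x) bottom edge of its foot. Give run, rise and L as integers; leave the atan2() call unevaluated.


translate([252, 0, 735]) cube([95, 1118, 86]);
translate([0, 85, 0]) rotate([0, atan2(252, 735), 0]) cube([40, 37, 777]);
translate([599, 85, 0]) mirror([1, 0, 0]) rotate([0, atan2(252, 735), 0]) cube([40, 37, 777]);
translate([0, 996, 0]) rotate([0, atan2(252, 735), 0]) cube([40, 37, 777]);
translate([599, 996, 0]) mirror([1, 0, 0]) rotate([0, atan2(252, 735), 0]) cube([40, 37, 777]);


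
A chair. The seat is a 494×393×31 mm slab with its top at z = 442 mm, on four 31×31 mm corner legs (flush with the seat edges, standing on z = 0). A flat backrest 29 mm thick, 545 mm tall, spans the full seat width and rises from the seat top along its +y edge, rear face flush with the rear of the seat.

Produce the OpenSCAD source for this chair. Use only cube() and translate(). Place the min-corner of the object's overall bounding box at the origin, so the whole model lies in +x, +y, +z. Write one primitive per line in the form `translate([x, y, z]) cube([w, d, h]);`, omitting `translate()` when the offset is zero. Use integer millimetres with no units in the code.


translate([0, 0, 411]) cube([494, 393, 31]);
cube([31, 31, 411]);
translate([463, 0, 0]) cube([31, 31, 411]);
translate([0, 362, 0]) cube([31, 31, 411]);
translate([463, 362, 0]) cube([31, 31, 411]);
translate([0, 364, 442]) cube([494, 29, 545]);


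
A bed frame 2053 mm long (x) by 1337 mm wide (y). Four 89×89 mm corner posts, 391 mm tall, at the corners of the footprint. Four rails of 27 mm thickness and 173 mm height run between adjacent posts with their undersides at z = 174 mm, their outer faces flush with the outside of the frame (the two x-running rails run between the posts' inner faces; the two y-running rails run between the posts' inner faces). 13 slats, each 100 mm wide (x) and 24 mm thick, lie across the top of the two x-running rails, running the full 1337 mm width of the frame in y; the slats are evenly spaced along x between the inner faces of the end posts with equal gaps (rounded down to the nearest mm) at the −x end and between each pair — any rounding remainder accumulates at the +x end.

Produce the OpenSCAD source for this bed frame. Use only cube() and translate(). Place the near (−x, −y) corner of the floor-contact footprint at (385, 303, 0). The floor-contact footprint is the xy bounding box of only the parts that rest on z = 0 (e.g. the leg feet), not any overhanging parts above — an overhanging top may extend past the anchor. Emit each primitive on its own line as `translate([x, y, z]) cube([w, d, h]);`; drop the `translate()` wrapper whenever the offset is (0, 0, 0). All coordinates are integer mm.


translate([385, 303, 0]) cube([89, 89, 391]);
translate([385, 1551, 0]) cube([89, 89, 391]);
translate([2349, 303, 0]) cube([89, 89, 391]);
translate([2349, 1551, 0]) cube([89, 89, 391]);
translate([474, 303, 174]) cube([1875, 27, 173]);
translate([474, 1613, 174]) cube([1875, 27, 173]);
translate([385, 392, 174]) cube([27, 1159, 173]);
translate([2411, 392, 174]) cube([27, 1159, 173]);
translate([515, 303, 347]) cube([100, 1337, 24]);
translate([656, 303, 347]) cube([100, 1337, 24]);
translate([797, 303, 347]) cube([100, 1337, 24]);
translate([938, 303, 347]) cube([100, 1337, 24]);
translate([1079, 303, 347]) cube([100, 1337, 24]);
translate([1220, 303, 347]) cube([100, 1337, 24]);
translate([1361, 303, 347]) cube([100, 1337, 24]);
translate([1502, 303, 347]) cube([100, 1337, 24]);
translate([1643, 303, 347]) cube([100, 1337, 24]);
translate([1784, 303, 347]) cube([100, 1337, 24]);
translate([1925, 303, 347]) cube([100, 1337, 24]);
translate([2066, 303, 347]) cube([100, 1337, 24]);
translate([2207, 303, 347]) cube([100, 1337, 24]);


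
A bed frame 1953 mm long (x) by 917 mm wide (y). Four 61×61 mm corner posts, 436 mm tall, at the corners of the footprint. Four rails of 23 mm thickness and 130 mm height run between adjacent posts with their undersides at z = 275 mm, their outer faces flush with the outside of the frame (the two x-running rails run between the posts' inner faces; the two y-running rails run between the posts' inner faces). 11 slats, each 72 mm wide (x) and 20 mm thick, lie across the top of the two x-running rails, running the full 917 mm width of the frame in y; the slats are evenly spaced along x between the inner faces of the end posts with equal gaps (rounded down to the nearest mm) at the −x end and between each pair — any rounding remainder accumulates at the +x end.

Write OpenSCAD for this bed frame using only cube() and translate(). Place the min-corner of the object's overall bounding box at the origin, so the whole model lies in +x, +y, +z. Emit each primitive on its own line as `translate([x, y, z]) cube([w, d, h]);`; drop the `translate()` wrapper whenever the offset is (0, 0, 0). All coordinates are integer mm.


// slat z = rail_z + rail_h = 275 + 130 = 405
// slat gap = ⌊(1831 − 11·72) / 12⌋ = 86
cube([61, 61, 436]);
translate([0, 856, 0]) cube([61, 61, 436]);
translate([1892, 0, 0]) cube([61, 61, 436]);
translate([1892, 856, 0]) cube([61, 61, 436]);
translate([61, 0, 275]) cube([1831, 23, 130]);
translate([61, 894, 275]) cube([1831, 23, 130]);
translate([0, 61, 275]) cube([23, 795, 130]);
translate([1930, 61, 275]) cube([23, 795, 130]);
translate([147, 0, 405]) cube([72, 917, 20]);
translate([305, 0, 405]) cube([72, 917, 20]);
translate([463, 0, 405]) cube([72, 917, 20]);
translate([621, 0, 405]) cube([72, 917, 20]);
translate([779, 0, 405]) cube([72, 917, 20]);
translate([937, 0, 405]) cube([72, 917, 20]);
translate([1095, 0, 405]) cube([72, 917, 20]);
translate([1253, 0, 405]) cube([72, 917, 20]);
translate([1411, 0, 405]) cube([72, 917, 20]);
translate([1569, 0, 405]) cube([72, 917, 20]);
translate([1727, 0, 405]) cube([72, 917, 20]);


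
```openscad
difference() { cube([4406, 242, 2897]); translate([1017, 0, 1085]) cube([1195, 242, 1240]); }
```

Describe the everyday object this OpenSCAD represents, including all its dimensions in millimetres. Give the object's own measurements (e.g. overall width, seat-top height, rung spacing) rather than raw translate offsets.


A wall 4406 mm long (x), 242 mm thick (y), 2897 mm tall, with a rectangular window opening cut through it. The opening is 1195 mm wide and 1240 mm tall; its sill is at z = 1085 mm and its near (−x) edge is 1017 mm from the wall's −x end. The opening passes through the full wall thickness.


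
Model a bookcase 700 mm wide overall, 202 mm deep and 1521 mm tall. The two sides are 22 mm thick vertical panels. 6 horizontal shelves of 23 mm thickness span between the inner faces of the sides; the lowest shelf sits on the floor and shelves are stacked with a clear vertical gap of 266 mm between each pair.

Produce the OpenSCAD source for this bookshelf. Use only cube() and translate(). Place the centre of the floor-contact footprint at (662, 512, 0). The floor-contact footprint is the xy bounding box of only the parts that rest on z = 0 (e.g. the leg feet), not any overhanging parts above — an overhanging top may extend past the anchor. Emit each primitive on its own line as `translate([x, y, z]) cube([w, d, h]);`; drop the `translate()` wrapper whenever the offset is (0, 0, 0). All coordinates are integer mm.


translate([312, 411, 0]) cube([22, 202, 1521]);
translate([990, 411, 0]) cube([22, 202, 1521]);
translate([334, 411, 0]) cube([656, 202, 23]);
translate([334, 411, 289]) cube([656, 202, 23]);
translate([334, 411, 578]) cube([656, 202, 23]);
translate([334, 411, 867]) cube([656, 202, 23]);
translate([334, 411, 1156]) cube([656, 202, 23]);
translate([334, 411, 1445]) cube([656, 202, 23]);


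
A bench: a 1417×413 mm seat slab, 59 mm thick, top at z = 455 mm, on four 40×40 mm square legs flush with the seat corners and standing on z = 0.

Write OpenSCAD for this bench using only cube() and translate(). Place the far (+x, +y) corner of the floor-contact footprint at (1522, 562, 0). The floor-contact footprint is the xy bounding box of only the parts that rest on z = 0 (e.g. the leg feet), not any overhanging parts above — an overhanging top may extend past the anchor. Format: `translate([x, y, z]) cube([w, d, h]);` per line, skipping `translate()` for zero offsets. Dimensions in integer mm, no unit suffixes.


translate([105, 149, 396]) cube([1417, 413, 59]);
translate([105, 149, 0]) cube([40, 40, 396]);
translate([105, 522, 0]) cube([40, 40, 396]);
translate([1482, 149, 0]) cube([40, 40, 396]);
translate([1482, 522, 0]) cube([40, 40, 396]);


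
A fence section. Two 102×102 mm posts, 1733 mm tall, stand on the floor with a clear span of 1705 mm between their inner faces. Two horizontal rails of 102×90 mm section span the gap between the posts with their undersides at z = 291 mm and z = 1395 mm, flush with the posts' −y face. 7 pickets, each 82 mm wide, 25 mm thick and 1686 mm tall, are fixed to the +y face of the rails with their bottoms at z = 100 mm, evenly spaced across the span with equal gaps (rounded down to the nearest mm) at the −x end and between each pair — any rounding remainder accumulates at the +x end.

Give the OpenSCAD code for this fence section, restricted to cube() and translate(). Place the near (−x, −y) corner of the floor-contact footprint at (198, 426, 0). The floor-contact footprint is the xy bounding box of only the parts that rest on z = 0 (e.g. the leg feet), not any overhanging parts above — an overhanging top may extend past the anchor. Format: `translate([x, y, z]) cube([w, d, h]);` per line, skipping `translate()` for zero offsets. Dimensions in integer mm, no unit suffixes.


translate([198, 426, 0]) cube([102, 102, 1733]);
translate([2005, 426, 0]) cube([102, 102, 1733]);
translate([300, 426, 291]) cube([1705, 102, 90]);
translate([300, 426, 1395]) cube([1705, 102, 90]);
translate([441, 528, 100]) cube([82, 25, 1686]);
translate([664, 528, 100]) cube([82, 25, 1686]);
translate([887, 528, 100]) cube([82, 25, 1686]);
translate([1110, 528, 100]) cube([82, 25, 1686]);
translate([1333, 528, 100]) cube([82, 25, 1686]);
translate([1556, 528, 100]) cube([82, 25, 1686]);
translate([1779, 528, 100]) cube([82, 25, 1686]);


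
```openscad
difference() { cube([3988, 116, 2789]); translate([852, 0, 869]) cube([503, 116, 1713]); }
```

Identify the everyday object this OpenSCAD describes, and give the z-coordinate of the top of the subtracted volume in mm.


A wall with a window opening. The window head height is 2582 mm.

A wall with a rectangular opening subtracted — a window. Sill at z = 869, opening 1713 mm tall, so the head is at 869 + 1713 = 2582 mm.


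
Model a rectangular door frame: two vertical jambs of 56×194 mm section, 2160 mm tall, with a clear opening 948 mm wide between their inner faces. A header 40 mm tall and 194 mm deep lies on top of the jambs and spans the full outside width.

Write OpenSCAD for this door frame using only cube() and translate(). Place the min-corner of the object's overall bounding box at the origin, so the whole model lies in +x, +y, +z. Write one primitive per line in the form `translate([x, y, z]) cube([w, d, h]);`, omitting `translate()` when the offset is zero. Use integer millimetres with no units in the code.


cube([56, 194, 2160]);
translate([1004, 0, 0]) cube([56, 194, 2160]);
translate([0, 0, 2160]) cube([1060, 194, 40]);


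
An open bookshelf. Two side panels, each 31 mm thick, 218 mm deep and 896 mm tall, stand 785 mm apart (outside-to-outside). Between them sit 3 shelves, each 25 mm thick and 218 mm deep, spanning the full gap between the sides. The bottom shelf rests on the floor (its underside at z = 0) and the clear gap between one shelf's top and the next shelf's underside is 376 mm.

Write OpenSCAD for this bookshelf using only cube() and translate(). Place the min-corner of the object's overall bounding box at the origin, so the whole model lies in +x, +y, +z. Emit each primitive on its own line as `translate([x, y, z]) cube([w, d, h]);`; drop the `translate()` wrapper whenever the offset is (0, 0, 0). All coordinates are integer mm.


cube([31, 218, 896]);
translate([754, 0, 0]) cube([31, 218, 896]);
translate([31, 0, 0]) cube([723, 218, 25]);
translate([31, 0, 401]) cube([723, 218, 25]);
translate([31, 0, 802]) cube([723, 218, 25]);


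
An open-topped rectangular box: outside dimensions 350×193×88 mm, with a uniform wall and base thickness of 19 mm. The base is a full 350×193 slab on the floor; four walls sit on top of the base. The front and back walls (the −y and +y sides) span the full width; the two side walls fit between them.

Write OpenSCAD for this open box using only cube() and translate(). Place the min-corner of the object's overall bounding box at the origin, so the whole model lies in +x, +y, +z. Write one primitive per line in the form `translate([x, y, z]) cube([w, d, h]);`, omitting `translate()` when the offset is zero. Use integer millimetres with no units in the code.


cube([350, 193, 19]);
translate([0, 0, 19]) cube([350, 19, 69]);
translate([0, 174, 19]) cube([350, 19, 69]);
translate([0, 19, 19]) cube([19, 155, 69]);
translate([331, 19, 19]) cube([19, 155, 69]);


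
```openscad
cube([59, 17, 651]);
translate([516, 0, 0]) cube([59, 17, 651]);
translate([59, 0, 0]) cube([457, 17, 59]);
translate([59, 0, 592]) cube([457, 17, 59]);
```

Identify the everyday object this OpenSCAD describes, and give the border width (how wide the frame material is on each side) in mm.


A picture frame. The border width is 59 mm.

Four thin pieces enclosing a rectangular opening — a picture frame. The two full-height stiles are 651 mm tall; the top rail sits at z = 592 and is 59 mm tall, so the border above the opening is 651 − 592 = 59 mm, matching the stile x-width.


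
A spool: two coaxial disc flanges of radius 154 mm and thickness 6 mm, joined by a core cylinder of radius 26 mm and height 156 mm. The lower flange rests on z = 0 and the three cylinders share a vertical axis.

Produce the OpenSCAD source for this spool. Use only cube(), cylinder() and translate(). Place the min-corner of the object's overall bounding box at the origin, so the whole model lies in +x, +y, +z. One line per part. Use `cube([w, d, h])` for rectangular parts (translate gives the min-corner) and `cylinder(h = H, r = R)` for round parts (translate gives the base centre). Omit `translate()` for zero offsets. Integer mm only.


translate([154, 154, 0]) cylinder(h = 6, r = 154);
translate([154, 154, 6]) cylinder(h = 156, r = 26);
translate([154, 154, 162]) cylinder(h = 6, r = 154);


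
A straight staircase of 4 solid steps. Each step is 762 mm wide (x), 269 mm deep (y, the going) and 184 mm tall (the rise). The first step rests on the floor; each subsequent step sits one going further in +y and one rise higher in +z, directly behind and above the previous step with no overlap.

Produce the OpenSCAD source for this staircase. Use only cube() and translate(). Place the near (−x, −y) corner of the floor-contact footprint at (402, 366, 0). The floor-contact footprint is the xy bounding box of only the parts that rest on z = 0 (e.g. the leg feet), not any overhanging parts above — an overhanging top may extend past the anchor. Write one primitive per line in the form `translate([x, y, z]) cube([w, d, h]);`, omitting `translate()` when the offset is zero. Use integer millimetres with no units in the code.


translate([402, 366, 0]) cube([762, 269, 184]);
translate([402, 635, 184]) cube([762, 269, 184]);
translate([402, 904, 368]) cube([762, 269, 184]);
translate([402, 1173, 552]) cube([762, 269, 184]);


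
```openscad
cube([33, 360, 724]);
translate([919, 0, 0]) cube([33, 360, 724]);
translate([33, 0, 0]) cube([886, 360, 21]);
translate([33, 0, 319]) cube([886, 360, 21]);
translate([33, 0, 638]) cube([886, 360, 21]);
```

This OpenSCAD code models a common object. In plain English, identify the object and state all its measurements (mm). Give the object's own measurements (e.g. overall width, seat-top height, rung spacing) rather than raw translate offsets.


An open bookshelf. Two side panels, each 33 mm thick, 360 mm deep and 724 mm tall, stand 952 mm apart (outside-to-outside). Between them sit 3 shelves, each 21 mm thick and 360 mm deep, spanning the full gap between the sides. The bottom shelf rests on the floor (its underside at z = 0) and the clear gap between one shelf's top and the next shelf's underside is 298 mm.


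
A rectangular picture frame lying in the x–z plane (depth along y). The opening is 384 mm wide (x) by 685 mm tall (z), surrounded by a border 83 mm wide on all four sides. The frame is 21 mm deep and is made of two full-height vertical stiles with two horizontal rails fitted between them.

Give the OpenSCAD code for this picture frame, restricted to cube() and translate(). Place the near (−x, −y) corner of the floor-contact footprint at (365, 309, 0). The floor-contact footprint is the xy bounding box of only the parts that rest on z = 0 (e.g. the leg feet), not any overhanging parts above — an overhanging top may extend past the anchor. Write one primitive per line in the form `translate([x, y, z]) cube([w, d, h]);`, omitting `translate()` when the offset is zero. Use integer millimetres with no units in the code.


translate([365, 309, 0]) cube([83, 21, 851]);
translate([832, 309, 0]) cube([83, 21, 851]);
translate([448, 309, 0]) cube([384, 21, 83]);
translate([448, 309, 768]) cube([384, 21, 83]);


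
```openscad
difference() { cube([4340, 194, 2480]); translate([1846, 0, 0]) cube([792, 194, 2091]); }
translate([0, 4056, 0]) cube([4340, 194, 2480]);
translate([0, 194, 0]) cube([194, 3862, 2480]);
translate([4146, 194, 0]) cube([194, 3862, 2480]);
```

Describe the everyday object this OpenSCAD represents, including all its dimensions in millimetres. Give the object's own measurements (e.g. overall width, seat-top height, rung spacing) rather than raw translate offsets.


A single room: four walls, each 2480 mm tall and 194 mm thick, enclosing an outside footprint 4340×4250 mm (x × y), no floor or roof. The front and back walls (−y and +y sides) run the full x-width; the side walls fit between their inner faces. A door opening 792 mm wide and 2091 mm tall is cut through the front wall from the floor up, its −x edge 1846 mm from the wall's −x end.


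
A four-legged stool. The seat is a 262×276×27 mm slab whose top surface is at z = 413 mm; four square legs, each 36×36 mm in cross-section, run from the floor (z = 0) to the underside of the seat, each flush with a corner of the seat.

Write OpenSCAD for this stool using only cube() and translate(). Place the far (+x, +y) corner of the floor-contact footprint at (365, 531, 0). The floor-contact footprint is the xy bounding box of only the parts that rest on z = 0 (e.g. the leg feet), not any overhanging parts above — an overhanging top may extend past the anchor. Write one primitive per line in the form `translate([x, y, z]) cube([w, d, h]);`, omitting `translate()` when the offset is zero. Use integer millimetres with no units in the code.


translate([103, 255, 386]) cube([262, 276, 27]);
translate([103, 255, 0]) cube([36, 36, 386]);
translate([329, 255, 0]) cube([36, 36, 386]);
translate([103, 495, 0]) cube([36, 36, 386]);
translate([329, 495, 0]) cube([36, 36, 386]);


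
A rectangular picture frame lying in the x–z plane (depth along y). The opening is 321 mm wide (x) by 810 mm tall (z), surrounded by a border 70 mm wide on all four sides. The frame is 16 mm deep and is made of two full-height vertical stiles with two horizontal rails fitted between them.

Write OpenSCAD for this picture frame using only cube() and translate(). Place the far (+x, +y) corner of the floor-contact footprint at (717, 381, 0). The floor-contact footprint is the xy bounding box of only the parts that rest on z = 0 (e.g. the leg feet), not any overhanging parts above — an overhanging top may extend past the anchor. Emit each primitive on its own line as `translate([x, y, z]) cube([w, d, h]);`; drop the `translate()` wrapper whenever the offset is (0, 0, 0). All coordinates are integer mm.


translate([256, 365, 0]) cube([70, 16, 950]);
translate([647, 365, 0]) cube([70, 16, 950]);
translate([326, 365, 0]) cube([321, 16, 70]);
translate([326, 365, 880]) cube([321, 16, 70]);


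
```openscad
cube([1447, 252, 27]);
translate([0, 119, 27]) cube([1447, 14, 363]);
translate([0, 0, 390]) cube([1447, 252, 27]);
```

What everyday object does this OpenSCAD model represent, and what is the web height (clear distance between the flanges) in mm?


An I-beam. The web height is 363 mm.

Two wide flanges with a thin centred web — an I-beam. Overall 417 mm minus two 27 mm flanges gives a web of 417 − 2·27 = 363 mm.


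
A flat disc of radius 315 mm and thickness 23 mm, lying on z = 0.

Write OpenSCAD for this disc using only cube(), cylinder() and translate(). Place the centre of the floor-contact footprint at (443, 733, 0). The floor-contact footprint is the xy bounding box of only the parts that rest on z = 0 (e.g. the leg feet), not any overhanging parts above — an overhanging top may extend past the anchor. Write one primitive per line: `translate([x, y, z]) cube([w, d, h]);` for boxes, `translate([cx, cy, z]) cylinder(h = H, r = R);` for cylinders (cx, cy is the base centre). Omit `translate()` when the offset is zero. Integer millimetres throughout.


translate([443, 733, 0]) cylinder(h = 23, r = 315);


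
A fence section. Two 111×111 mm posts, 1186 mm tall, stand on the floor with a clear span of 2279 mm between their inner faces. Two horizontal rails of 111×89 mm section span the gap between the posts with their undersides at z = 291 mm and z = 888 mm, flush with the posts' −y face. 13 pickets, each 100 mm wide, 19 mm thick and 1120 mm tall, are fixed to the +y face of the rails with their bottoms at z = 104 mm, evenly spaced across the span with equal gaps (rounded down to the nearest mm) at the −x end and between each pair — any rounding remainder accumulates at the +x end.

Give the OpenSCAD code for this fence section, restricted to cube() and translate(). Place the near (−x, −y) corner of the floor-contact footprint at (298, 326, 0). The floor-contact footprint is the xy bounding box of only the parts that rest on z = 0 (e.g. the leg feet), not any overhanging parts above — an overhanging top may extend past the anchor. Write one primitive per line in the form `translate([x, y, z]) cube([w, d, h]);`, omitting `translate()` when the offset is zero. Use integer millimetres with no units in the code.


translate([298, 326, 0]) cube([111, 111, 1186]);
translate([2688, 326, 0]) cube([111, 111, 1186]);
translate([409, 326, 291]) cube([2279, 111, 89]);
translate([409, 326, 888]) cube([2279, 111, 89]);
translate([478, 437, 104]) cube([100, 19, 1120]);
translate([647, 437, 104]) cube([100, 19, 1120]);
translate([816, 437, 104]) cube([100, 19, 1120]);
translate([985, 437, 104]) cube([100, 19, 1120]);
translate([1154, 437, 104]) cube([100, 19, 1120]);
translate([1323, 437, 104]) cube([100, 19, 1120]);
translate([1492, 437, 104]) cube([100, 19, 1120]);
translate([1661, 437, 104]) cube([100, 19, 1120]);
translate([1830, 437, 104]) cube([100, 19, 1120]);
translate([1999, 437, 104]) cube([100, 19, 1120]);
translate([2168, 437, 104]) cube([100, 19, 1120]);
translate([2337, 437, 104]) cube([100, 19, 1120]);
translate([2506, 437, 104]) cube([100, 19, 1120]);


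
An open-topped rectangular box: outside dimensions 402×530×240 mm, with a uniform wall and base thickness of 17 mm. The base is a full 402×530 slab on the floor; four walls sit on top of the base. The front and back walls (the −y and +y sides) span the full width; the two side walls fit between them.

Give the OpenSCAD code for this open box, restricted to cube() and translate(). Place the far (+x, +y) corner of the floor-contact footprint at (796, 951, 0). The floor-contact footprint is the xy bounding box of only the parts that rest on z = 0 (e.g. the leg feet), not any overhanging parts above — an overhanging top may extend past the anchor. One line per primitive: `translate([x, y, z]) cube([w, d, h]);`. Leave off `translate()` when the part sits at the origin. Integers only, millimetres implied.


translate([394, 421, 0]) cube([402, 530, 17]);
translate([394, 421, 17]) cube([402, 17, 223]);
translate([394, 934, 17]) cube([402, 17, 223]);
translate([394, 438, 17]) cube([17, 496, 223]);
translate([779, 438, 17]) cube([17, 496, 223]);


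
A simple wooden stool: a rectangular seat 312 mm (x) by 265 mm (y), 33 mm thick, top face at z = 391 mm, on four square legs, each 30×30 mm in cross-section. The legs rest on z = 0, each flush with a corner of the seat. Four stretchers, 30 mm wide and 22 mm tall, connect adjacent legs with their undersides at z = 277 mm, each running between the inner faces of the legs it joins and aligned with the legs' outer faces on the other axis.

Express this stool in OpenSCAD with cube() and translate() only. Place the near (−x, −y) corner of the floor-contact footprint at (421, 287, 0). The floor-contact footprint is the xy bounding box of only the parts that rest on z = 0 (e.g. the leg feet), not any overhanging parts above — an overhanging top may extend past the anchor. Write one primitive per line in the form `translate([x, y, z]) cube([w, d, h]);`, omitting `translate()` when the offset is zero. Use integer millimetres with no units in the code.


translate([421, 287, 358]) cube([312, 265, 33]);
translate([421, 287, 0]) cube([30, 30, 358]);
translate([703, 287, 0]) cube([30, 30, 358]);
translate([421, 522, 0]) cube([30, 30, 358]);
translate([703, 522, 0]) cube([30, 30, 358]);
translate([451, 287, 277]) cube([252, 30, 22]);
translate([451, 522, 277]) cube([252, 30, 22]);
translate([421, 317, 277]) cube([30, 205, 22]);
translate([703, 317, 277]) cube([30, 205, 22]);


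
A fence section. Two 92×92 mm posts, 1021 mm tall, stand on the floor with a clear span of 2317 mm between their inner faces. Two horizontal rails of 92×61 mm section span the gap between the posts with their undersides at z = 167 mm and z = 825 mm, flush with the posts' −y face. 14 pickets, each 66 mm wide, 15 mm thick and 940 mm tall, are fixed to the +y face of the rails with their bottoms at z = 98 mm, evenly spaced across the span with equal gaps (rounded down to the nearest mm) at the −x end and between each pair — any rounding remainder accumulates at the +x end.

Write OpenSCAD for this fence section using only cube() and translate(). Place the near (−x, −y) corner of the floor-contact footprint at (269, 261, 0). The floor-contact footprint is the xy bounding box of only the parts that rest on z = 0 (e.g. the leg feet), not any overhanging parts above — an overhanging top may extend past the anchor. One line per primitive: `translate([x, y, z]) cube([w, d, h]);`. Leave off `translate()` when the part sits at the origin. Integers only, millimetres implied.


translate([269, 261, 0]) cube([92, 92, 1021]);
translate([2678, 261, 0]) cube([92, 92, 1021]);
translate([361, 261, 167]) cube([2317, 92, 61]);
translate([361, 261, 825]) cube([2317, 92, 61]);
translate([453, 353, 98]) cube([66, 15, 940]);
translate([611, 353, 98]) cube([66, 15, 940]);
translate([769, 353, 98]) cube([66, 15, 940]);
translate([927, 353, 98]) cube([66, 15, 940]);
translate([1085, 353, 98]) cube([66, 15, 940]);
translate([1243, 353, 98]) cube([66, 15, 940]);
translate([1401, 353, 98]) cube([66, 15, 940]);
translate([1559, 353, 98]) cube([66, 15, 940]);
translate([1717, 353, 98]) cube([66, 15, 940]);
translate([1875, 353, 98]) cube([66, 15, 940]);
translate([2033, 353, 98]) cube([66, 15, 940]);
translate([2191, 353, 98]) cube([66, 15, 940]);
translate([2349, 353, 98]) cube([66, 15, 940]);
translate([2507, 353, 98]) cube([66, 15, 940]);


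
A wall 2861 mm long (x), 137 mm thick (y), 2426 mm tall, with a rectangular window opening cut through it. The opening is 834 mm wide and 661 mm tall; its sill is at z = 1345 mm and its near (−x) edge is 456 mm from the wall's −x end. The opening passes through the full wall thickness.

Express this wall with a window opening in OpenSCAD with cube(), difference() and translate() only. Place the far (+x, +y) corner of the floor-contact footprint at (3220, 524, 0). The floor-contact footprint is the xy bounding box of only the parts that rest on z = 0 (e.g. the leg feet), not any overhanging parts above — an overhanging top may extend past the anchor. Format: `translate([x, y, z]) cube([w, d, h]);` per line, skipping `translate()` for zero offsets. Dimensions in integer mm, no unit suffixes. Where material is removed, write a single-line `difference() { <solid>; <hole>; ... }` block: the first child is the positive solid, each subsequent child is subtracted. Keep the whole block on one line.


difference() { translate([359, 387, 0]) cube([2861, 137, 2426]); translate([815, 387, 1345]) cube([834, 137, 661]); }


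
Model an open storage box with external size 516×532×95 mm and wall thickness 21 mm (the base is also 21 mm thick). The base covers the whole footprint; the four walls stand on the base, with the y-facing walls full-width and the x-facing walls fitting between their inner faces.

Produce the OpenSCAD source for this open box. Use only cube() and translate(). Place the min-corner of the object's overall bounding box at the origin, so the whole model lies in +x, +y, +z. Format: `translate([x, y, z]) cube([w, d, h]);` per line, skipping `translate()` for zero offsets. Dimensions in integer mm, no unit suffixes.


cube([516, 532, 21]);
translate([0, 0, 21]) cube([516, 21, 74]);
translate([0, 511, 21]) cube([516, 21, 74]);
translate([0, 21, 21]) cube([21, 490, 74]);
translate([495, 21, 21]) cube([21, 490, 74]);


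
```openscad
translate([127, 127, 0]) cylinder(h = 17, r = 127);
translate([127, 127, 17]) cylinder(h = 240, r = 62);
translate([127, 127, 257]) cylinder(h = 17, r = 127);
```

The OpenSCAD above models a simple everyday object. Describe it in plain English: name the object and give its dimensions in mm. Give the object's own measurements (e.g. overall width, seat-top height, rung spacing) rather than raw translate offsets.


A spool: two coaxial disc flanges of radius 127 mm and thickness 17 mm, joined by a core cylinder of radius 62 mm and height 240 mm. The lower flange rests on z = 0 and the three cylinders share a vertical axis.


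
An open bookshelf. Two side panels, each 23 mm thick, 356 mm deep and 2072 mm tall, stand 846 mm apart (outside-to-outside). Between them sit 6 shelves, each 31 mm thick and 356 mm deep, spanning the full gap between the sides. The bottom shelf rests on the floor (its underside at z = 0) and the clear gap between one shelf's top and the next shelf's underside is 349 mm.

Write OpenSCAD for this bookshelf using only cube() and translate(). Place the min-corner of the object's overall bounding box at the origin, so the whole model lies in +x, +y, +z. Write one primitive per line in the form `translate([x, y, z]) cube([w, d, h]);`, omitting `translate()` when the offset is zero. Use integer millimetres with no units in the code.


cube([23, 356, 2072]);
translate([823, 0, 0]) cube([23, 356, 2072]);
translate([23, 0, 0]) cube([800, 356, 31]);
translate([23, 0, 380]) cube([800, 356, 31]);
translate([23, 0, 760]) cube([800, 356, 31]);
translate([23, 0, 1140]) cube([800, 356, 31]);
translate([23, 0, 1520]) cube([800, 356, 31]);
translate([23, 0, 1900]) cube([800, 356, 31]);


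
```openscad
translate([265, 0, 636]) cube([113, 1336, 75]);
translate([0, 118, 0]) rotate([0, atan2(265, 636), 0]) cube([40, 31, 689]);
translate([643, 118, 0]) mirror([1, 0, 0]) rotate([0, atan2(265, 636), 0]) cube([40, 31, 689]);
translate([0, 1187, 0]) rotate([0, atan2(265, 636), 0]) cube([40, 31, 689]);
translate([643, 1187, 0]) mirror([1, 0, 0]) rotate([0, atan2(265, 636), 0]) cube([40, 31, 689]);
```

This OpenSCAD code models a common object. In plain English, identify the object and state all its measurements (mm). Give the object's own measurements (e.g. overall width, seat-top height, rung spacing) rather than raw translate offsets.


A sawhorse. A 113×1336×75 mm beam (x, y, z) sits on two A-frame leg pairs. Each pair is two raked legs of 40×31 mm section (31 mm along y) splaying symmetrically in x. Each leg rises 636 mm vertically over 265 mm of horizontal reach and is 689 mm long along its own axis. Every leg's outer bottom edge rests on the floor and its outer top edge meets a bottom edge of the beam — the left legs (tilting toward +x) meet the beam's −x bottom edge, the right legs (their mirror images, tilting toward −x) meet its +x bottom edge — so the leg tops tuck under the beam, the beam's underside is 636 mm above the floor, and the feet are 643 mm apart outside-to-outside with the beam centred between them. The two leg pairs are set in 118 mm from either end of the beam.


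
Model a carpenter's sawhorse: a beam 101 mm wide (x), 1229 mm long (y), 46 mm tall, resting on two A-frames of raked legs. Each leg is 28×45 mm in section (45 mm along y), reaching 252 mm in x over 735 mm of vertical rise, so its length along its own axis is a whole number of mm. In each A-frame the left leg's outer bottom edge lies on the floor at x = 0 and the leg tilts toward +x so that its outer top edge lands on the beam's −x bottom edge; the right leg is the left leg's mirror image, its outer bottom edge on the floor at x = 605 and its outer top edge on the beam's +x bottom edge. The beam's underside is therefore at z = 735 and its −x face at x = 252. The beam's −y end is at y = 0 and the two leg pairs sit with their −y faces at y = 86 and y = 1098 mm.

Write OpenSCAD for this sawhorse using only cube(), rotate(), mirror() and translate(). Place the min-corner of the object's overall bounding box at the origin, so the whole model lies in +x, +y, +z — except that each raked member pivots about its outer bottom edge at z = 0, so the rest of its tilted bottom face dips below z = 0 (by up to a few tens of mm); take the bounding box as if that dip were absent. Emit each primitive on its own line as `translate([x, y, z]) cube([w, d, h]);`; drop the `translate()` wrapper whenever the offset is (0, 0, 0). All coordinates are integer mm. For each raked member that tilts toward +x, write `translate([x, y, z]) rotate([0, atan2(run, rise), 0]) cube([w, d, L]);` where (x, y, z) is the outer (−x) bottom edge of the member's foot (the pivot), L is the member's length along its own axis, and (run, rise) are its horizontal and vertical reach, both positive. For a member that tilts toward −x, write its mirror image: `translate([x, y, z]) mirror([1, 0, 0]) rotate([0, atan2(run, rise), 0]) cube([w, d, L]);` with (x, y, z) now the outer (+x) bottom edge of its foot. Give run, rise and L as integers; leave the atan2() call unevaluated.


// leg length = √(252² + 735²) = 777
// right-leg outer foot x = 2·252 + 101 = 605
// beam min-corner = (252, 0, 735)
translate([252, 0, 735]) cube([101, 1229, 46]);
translate([0, 86, 0]) rotate([0, atan2(252, 735), 0]) cube([28, 45, 777]);
translate([605, 86, 0]) mirror([1, 0, 0]) rotate([0, atan2(252, 735), 0]) cube([28, 45, 777]);
translate([0, 1098, 0]) rotate([0, atan2(252, 735), 0]) cube([28, 45, 777]);
translate([605, 1098, 0]) mirror([1, 0, 0]) rotate([0, atan2(252, 735), 0]) cube([28, 45, 777]);
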